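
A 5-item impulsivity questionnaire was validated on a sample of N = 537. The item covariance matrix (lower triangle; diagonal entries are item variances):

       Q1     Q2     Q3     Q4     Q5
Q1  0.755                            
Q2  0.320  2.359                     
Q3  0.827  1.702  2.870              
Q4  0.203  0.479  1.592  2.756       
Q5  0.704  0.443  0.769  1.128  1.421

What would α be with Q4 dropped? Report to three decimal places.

Remaining items: Q1, Q2, Q3, Q5 (k = 4).
Σσᵢ² = 0.755 + 2.359 + 2.870 + 1.421 = 7.405
total variance = 7.405 + 2 × 4.765 = 16.935
α (item deleted) = (4/3)·(1 − 7.405/16.935) = 0.750

α = 0.750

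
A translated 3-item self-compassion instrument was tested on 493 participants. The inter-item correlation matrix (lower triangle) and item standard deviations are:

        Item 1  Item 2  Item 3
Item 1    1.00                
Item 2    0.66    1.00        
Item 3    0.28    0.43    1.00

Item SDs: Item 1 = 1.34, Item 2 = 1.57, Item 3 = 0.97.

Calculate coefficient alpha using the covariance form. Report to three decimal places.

Σσ²ᵢ = 1.34² + 1.57² + 0.97² = 5.2014
Covariances σ_ij = r_ij · s_i · s_j:
  σ(Item 1,Item 2) = 0.66 × 1.34 × 1.57 = 1.3885
  σ(Item 1,Item 3) = 0.28 × 1.34 × 0.97 = 0.3639
  σ(Item 2,Item 3) = 0.43 × 1.57 × 0.97 = 0.6548
σ²_T = Σσ²ᵢ + 2·Σσ_ij = 5.2014 + 2 × 2.4072 = 10.0158
α = (3/2)·(1 − 5.2014/10.0158) = 0.721

α = 0.721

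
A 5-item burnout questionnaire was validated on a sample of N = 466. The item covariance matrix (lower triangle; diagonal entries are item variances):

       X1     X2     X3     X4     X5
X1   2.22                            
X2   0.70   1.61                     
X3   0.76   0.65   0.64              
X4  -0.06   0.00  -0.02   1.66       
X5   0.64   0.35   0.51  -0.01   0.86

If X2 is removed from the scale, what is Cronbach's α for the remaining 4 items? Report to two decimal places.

Remaining items: X1, X3, X4, X5 (k = 4).
sum of item variances = 2.22 + 0.64 + 1.66 + 0.86 = 5.38
σ²_T = 5.38 + 2 × 1.82 = 9.02
α (item deleted) = (4/3)·(1 − 5.38/9.02) = 0.54

α = 0.54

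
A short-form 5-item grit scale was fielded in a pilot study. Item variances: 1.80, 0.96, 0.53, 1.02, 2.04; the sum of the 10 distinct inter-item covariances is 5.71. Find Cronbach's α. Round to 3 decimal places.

Σσ²ᵢ = 1.80 + 0.96 + 0.53 + 1.02 + 2.04 = 6.35
Sum of distinct covariances = 5.71
total variance = Σσ²ᵢ + 2·Σcov = 6.35 + 2 × 5.71 = 17.77
α = (5/4)·(1 − 6.35/17.77) = 0.803

α = 0.803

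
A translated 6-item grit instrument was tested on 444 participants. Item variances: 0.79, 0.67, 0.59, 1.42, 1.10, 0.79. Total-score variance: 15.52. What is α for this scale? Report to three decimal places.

α = 0.786

sum of item variances = 0.79 + 0.67 + 0.59 + 1.42 + 1.10 + 0.79 = 5.36
α = (k/(k−1))·(1 − sum of item variances/total variance) = (6/5)·(1 − 5.36/15.52) = 0.786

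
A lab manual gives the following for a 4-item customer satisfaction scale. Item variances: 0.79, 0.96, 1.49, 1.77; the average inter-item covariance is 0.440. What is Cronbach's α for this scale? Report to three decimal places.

Σσᵢ² = 0.79 + 0.96 + 1.49 + 1.77 = 5.01
Sum of the 6 distinct covariances = 6 × 0.440 = 2.640
total variance = Σσᵢ² + 2·Σcov = 5.01 + 2 × 2.640 = 10.290
α = (4/3)·(1 − 5.01/10.290) = 0.684

Cronbach's α = 0.684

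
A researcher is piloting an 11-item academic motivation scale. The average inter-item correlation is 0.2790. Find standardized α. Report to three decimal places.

α = 0.810

Standardized α = k·r̄ / (1 + (k−1)·r̄) = 11 × 0.2790 / (1 + 10 × 0.2790)
  = 3.0690 / 3.7900 = 0.810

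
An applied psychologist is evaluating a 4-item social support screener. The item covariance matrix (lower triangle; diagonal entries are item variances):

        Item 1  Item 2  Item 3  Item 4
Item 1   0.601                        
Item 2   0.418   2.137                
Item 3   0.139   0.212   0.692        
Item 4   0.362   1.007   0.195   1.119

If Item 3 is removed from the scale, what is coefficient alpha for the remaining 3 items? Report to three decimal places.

α = 0.721

Remaining items: Item 1, Item 2, Item 4 (k = 3).
Σσᵢ² = 0.601 + 2.137 + 1.119 = 3.857
Var(T) = 3.857 + 2 × 1.787 = 7.431
α (item deleted) = (3/2)·(1 − 3.857/7.431) = 0.721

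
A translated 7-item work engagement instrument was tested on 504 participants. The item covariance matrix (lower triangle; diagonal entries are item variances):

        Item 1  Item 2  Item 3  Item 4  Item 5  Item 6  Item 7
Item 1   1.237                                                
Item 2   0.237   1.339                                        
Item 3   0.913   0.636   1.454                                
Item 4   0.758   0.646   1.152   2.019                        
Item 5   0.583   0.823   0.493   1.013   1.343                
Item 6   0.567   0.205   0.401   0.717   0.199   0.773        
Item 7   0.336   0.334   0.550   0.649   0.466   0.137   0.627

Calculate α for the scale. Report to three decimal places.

Σσ²ᵢ = 1.237 + 1.339 + 1.454 + 2.019 + 1.343 + 0.773 + 0.627 = 8.792
Σ_{i<j} σ_ij = 11.815
Var(T) = 8.792 + 2 × 11.815 = 32.422
α = (k/(k−1))·(1 − Σσ²ᵢ/Var(T)) = (7/6)·(1 − 8.792/32.422) = 0.850

α = 0.850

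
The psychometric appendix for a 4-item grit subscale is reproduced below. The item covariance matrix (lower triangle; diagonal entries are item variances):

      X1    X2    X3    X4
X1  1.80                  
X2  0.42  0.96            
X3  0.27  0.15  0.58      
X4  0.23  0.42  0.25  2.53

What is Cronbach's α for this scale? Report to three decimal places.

α = 0.496

ΣVar(i) = 1.80 + 0.96 + 0.58 + 2.53 = 5.87
Sum of off-diagonal covariances = 1.74
total variance = 5.87 + 2 × 1.74 = 9.35
α = (k/(k−1))·(1 − ΣVar(i)/total variance) = (4/3)·(1 − 5.87/9.35) = 0.496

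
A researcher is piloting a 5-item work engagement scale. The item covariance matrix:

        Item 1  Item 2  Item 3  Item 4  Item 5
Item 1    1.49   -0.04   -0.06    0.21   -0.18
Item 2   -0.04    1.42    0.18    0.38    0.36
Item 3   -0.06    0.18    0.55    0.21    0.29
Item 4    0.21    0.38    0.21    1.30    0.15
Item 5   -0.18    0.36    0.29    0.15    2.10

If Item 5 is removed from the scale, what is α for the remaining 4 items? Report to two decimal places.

α = 0.36

Remaining items: Item 1, Item 2, Item 3, Item 4 (k = 4).
sum of item variances = 1.49 + 1.42 + 0.55 + 1.30 = 4.76
Var(T) = 4.76 + 2 × 0.88 = 6.52
α (item deleted) = (4/3)·(1 − 4.76/6.52) = 0.36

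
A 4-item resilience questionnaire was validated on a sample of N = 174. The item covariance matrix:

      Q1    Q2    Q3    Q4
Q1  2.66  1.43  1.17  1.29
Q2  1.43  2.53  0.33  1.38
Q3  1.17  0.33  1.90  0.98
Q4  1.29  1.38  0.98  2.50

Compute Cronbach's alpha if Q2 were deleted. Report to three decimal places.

Cronbach's alpha = 0.740

Remaining items: Q1, Q3, Q4 (k = 3).
ΣVar(i) = 2.66 + 1.90 + 2.50 = 7.06
Var(T) = 7.06 + 2 × 3.44 = 13.94
α (item deleted) = (3/2)·(1 − 7.06/13.94) = 0.740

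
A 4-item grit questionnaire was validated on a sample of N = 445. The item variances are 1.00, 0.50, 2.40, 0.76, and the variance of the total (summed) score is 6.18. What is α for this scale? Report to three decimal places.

α = 0.328

Σσᵢ² = 1.00 + 0.50 + 2.40 + 0.76 = 4.66
α = (k/(k−1))·(1 − Σσᵢ²/σ²_T) = (4/3)·(1 − 4.66/6.18) = 0.328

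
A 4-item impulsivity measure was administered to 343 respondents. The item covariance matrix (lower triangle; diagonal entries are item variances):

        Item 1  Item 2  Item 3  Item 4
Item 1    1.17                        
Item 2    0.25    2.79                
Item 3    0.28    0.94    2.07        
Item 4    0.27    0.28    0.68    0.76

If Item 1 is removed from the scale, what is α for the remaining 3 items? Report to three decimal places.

α = 0.605

Remaining items: Item 2, Item 3, Item 4 (k = 3).
ΣVar(i) = 2.79 + 2.07 + 0.76 = 5.62
total variance = 5.62 + 2 × 1.90 = 9.42
α (item deleted) = (3/2)·(1 − 5.62/9.42) = 0.605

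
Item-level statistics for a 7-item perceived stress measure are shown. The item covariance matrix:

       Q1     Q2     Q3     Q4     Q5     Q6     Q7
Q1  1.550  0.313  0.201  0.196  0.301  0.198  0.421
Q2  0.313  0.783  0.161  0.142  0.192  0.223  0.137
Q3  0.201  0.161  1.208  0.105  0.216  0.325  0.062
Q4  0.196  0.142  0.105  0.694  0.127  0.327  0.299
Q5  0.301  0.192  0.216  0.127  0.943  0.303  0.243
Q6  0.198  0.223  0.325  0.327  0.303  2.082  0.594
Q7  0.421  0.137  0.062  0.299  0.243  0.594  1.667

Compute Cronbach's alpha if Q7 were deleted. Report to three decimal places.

Remaining items: Q1, Q2, Q3, Q4, Q5, Q6 (k = 6).
ΣVar(i) = 1.550 + 0.783 + 1.208 + 0.694 + 0.943 + 2.082 = 7.260
σ²_T = 7.260 + 2 × 3.330 = 13.920
α (item deleted) = (6/5)·(1 − 7.260/13.920) = 0.574

Cronbach's alpha = 0.574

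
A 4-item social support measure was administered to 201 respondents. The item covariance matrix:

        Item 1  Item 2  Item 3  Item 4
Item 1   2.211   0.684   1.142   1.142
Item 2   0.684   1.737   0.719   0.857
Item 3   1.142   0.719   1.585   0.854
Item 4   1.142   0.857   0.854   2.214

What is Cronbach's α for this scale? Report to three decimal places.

Σσᵢ² = 2.211 + 1.737 + 1.585 + 2.214 = 7.747
Sum of off-diagonal covariances = 5.398
σ²_T = 7.747 + 2 × 5.398 = 18.543
α = (k/(k−1))·(1 − Σσᵢ²/σ²_T) = (4/3)·(1 − 7.747/18.543) = 0.776

α = 0.776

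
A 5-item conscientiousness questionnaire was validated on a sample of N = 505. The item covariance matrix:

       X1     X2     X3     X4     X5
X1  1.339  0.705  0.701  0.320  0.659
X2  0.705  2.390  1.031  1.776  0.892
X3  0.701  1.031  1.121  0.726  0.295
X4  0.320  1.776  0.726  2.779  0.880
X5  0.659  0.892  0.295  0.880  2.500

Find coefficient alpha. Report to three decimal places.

coefficient alpha = 0.765

sum of item variances = 1.339 + 2.390 + 1.121 + 2.779 + 2.500 = 10.129
Sum of off-diagonal covariances = 7.985
σ²_total = 10.129 + 2 × 7.985 = 26.099
α = (k/(k−1))·(1 − sum of item variances/σ²_total) = (5/4)·(1 − 10.129/26.099) = 0.765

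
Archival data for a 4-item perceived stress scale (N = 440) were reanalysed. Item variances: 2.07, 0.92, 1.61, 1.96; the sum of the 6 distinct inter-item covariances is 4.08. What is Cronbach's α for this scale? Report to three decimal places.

α = 0.739

Σσ²ᵢ = 2.07 + 0.92 + 1.61 + 1.96 = 6.56
Sum of distinct covariances = 4.08
total variance = Σσ²ᵢ + 2·Σcov = 6.56 + 2 × 4.08 = 14.72
α = (4/3)·(1 − 6.56/14.72) = 0.739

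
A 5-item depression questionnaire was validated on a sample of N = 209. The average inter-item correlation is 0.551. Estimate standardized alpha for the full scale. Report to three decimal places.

standardized alpha = 0.860

Standardized α = k·r̄ / (1 + (k−1)·r̄) = 5 × 0.551 / (1 + 4 × 0.551)
  = 2.7550 / 3.2040 = 0.860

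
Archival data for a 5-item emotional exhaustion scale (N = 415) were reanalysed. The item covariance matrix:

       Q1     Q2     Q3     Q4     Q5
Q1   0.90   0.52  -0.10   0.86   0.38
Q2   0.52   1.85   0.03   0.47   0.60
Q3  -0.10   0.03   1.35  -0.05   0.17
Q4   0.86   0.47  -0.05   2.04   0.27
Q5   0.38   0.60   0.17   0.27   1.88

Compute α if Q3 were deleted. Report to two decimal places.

Remaining items: Q1, Q2, Q4, Q5 (k = 4).
ΣVar(i) = 0.90 + 1.85 + 2.04 + 1.88 = 6.67
Var(T) = 6.67 + 2 × 3.10 = 12.87
α (item deleted) = (4/3)·(1 − 6.67/12.87) = 0.64

α = 0.64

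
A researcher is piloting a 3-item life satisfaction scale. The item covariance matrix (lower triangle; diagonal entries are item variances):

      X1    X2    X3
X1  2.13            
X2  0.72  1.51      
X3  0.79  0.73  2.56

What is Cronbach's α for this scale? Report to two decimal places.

sum of item variances = 2.13 + 1.51 + 2.56 = 6.20
Sum of the distinct covariances = 2.24
σ²_T = 6.20 + 2 × 2.24 = 10.68
α = (k/(k−1))·(1 − sum of item variances/σ²_T) = (3/2)·(1 − 6.20/10.68) = 0.63

Cronbach's α = 0.63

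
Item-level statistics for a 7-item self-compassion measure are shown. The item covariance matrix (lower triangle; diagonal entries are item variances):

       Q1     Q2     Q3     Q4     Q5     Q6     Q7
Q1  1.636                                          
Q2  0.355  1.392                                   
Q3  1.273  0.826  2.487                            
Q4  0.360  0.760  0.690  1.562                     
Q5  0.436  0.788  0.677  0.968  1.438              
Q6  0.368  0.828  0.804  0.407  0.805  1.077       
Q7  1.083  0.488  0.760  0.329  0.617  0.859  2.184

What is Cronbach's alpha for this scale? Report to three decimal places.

Cronbach's alpha = 0.829

ΣVar(i) = 1.636 + 1.392 + 2.487 + 1.562 + 1.438 + 1.077 + 2.184 = 11.776
Sum of the distinct covariances = 14.481
total variance = 11.776 + 2 × 14.481 = 40.738
α = (k/(k−1))·(1 − ΣVar(i)/total variance) = (7/6)·(1 − 11.776/40.738) = 0.829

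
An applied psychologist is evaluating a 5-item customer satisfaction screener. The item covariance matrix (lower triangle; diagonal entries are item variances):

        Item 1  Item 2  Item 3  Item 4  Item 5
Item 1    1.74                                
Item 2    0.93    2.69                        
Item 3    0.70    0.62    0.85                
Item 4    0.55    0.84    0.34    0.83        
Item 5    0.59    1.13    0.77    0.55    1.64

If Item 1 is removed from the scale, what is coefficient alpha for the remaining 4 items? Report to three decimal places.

Remaining items: Item 2, Item 3, Item 4, Item 5 (k = 4).
Σσ²ᵢ = 2.69 + 0.85 + 0.83 + 1.64 = 6.01
total variance = 6.01 + 2 × 4.25 = 14.51
α (item deleted) = (4/3)·(1 − 6.01/14.51) = 0.781

coefficient alpha = 0.781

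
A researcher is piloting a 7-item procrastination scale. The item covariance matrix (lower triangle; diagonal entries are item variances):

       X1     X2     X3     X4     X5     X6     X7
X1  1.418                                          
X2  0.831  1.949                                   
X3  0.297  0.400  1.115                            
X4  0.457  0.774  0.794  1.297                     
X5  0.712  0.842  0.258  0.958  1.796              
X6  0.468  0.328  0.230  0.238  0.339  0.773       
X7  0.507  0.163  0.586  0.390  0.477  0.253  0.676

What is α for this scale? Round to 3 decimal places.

Σσᵢ² = 1.418 + 1.949 + 1.115 + 1.297 + 1.796 + 0.773 + 0.676 = 9.024
Sum of the distinct covariances = 10.302
total variance = 9.024 + 2 × 10.302 = 29.628
α = (k/(k−1))·(1 − Σσᵢ²/total variance) = (7/6)·(1 − 9.024/29.628) = 0.811

α = 0.811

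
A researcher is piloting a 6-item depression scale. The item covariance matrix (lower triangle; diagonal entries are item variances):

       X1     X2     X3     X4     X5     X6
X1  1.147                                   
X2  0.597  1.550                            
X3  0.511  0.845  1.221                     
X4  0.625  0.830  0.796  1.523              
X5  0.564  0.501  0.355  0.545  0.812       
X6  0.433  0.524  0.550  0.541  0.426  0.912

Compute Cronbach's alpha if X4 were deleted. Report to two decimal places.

α = 0.82

Remaining items: X1, X2, X3, X5, X6 (k = 5).
Σσ²ᵢ = 1.147 + 1.550 + 1.221 + 0.812 + 0.912 = 5.642
σ²_total = 5.642 + 2 × 5.306 = 16.254
α (item deleted) = (5/4)·(1 − 5.642/16.254) = 0.82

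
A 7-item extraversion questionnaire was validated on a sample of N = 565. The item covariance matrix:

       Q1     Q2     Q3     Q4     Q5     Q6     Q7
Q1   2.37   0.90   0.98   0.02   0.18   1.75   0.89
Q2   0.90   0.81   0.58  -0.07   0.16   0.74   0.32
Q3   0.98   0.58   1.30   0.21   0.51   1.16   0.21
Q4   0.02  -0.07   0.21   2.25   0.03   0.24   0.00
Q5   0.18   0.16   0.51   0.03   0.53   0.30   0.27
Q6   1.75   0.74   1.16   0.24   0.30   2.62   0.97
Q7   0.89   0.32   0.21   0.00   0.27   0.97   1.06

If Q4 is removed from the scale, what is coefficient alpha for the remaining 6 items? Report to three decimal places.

α = 0.834

Remaining items: Q1, Q2, Q3, Q5, Q6, Q7 (k = 6).
sum of item variances = 2.37 + 0.81 + 1.30 + 0.53 + 2.62 + 1.06 = 8.69
σ²_T = 8.69 + 2 × 9.92 = 28.53
α (item deleted) = (6/5)·(1 − 8.69/28.53) = 0.834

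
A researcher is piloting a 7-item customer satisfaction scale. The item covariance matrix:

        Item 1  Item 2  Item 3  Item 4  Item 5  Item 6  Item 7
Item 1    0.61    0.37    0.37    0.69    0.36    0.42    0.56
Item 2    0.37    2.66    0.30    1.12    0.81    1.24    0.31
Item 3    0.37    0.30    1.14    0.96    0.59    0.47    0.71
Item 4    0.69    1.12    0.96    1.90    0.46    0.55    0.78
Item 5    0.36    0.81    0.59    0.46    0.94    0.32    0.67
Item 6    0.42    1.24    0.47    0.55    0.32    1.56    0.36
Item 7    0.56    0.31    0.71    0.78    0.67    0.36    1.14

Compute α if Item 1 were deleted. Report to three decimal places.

α = 0.809

Remaining items: Item 2, Item 3, Item 4, Item 5, Item 6, Item 7 (k = 6).
ΣVar(i) = 2.66 + 1.14 + 1.90 + 0.94 + 1.56 + 1.14 = 9.34
σ²_total = 9.34 + 2 × 9.65 = 28.64
α (item deleted) = (6/5)·(1 − 9.34/28.64) = 0.809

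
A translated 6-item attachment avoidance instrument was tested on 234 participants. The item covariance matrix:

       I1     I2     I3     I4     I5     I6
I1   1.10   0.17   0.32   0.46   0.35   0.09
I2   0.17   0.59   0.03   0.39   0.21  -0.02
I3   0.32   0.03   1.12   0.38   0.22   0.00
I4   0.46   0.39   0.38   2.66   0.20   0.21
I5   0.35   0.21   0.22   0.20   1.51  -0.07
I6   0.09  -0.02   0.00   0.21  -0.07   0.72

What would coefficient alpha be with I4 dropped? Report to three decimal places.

α = 0.425

Remaining items: I1, I2, I3, I5, I6 (k = 5).
Σσ²ᵢ = 1.10 + 0.59 + 1.12 + 1.51 + 0.72 = 5.04
σ²_T = 5.04 + 2 × 1.30 = 7.64
α (item deleted) = (5/4)·(1 − 5.04/7.64) = 0.425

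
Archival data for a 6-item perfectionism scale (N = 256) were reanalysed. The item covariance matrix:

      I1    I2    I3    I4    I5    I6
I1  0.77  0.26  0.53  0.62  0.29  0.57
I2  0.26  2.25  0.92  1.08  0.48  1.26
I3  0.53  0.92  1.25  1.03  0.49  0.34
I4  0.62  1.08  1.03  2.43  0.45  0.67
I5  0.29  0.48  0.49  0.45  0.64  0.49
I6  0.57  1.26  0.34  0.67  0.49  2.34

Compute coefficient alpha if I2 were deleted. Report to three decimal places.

Remaining items: I1, I3, I4, I5, I6 (k = 5).
ΣVar(i) = 0.77 + 1.25 + 2.43 + 0.64 + 2.34 = 7.43
total variance = 7.43 + 2 × 5.48 = 18.39
α (item deleted) = (5/4)·(1 − 7.43/18.39) = 0.745

coefficient alpha = 0.745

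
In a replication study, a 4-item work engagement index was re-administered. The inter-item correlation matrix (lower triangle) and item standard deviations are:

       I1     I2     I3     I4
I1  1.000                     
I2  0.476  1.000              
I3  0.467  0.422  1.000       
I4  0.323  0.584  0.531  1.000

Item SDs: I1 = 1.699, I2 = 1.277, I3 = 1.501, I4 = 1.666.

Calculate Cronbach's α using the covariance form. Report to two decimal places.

α = 0.77

Σσ²ᵢ = 1.699² + 1.277² + 1.501² + 1.666² = 9.5459
Covariances σ_ij = r_ij · s_i · s_j:
  σ(I1,I2) = 0.476 × 1.699 × 1.277 = 1.0327
  σ(I1,I3) = 0.467 × 1.699 × 1.501 = 1.1909
  σ(I1,I4) = 0.323 × 1.699 × 1.666 = 0.9143
  σ(I2,I3) = 0.422 × 1.277 × 1.501 = 0.8089
  σ(I2,I4) = 0.584 × 1.277 × 1.666 = 1.2424
  σ(I3,I4) = 0.531 × 1.501 × 1.666 = 1.3279
σ²_T = Σσ²ᵢ + 2·Σσ_ij = 9.5459 + 2 × 6.5171 = 22.5801
α = (4/3)·(1 − 9.5459/22.5801) = 0.77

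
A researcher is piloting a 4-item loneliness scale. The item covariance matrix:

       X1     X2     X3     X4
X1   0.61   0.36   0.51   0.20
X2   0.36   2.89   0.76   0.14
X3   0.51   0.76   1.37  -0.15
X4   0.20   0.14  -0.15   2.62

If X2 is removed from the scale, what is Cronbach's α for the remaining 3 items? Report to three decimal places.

Remaining items: X1, X3, X4 (k = 3).
sum of item variances = 0.61 + 1.37 + 2.62 = 4.60
total variance = 4.60 + 2 × 0.56 = 5.72
α (item deleted) = (3/2)·(1 − 4.60/5.72) = 0.294

α = 0.294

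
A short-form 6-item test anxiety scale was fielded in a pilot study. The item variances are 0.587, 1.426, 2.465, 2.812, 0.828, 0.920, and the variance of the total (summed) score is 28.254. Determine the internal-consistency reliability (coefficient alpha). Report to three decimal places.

α = 0.816

ΣVar(i) = 0.587 + 1.426 + 2.465 + 2.812 + 0.828 + 0.920 = 9.038
α = (k/(k−1))·(1 − ΣVar(i)/Var(T)) = (6/5)·(1 − 9.038/28.254) = 0.816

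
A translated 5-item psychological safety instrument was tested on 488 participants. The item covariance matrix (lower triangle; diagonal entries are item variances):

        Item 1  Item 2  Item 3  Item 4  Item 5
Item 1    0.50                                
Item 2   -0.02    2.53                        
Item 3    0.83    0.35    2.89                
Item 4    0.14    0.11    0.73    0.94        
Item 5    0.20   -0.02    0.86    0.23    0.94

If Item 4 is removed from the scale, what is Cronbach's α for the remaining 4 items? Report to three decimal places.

α = 0.521

Remaining items: Item 1, Item 2, Item 3, Item 5 (k = 4).
ΣVar(i) = 0.50 + 2.53 + 2.89 + 0.94 = 6.86
Var(T) = 6.86 + 2 × 2.20 = 11.26
α (item deleted) = (4/3)·(1 − 6.86/11.26) = 0.521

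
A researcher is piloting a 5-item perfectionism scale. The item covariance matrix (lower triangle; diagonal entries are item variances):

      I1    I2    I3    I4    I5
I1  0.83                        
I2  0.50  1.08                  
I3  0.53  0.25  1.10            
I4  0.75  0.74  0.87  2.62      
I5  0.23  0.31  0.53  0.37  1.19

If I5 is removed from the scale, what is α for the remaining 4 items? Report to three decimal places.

Remaining items: I1, I2, I3, I4 (k = 4).
ΣVar(i) = 0.83 + 1.08 + 1.10 + 2.62 = 5.63
σ²_total = 5.63 + 2 × 3.64 = 12.91
α (item deleted) = (4/3)·(1 − 5.63/12.91) = 0.752

α = 0.752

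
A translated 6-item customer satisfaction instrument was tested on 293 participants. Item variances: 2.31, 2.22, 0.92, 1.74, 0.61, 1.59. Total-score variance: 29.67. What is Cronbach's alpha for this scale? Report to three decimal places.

Σσ²ᵢ = 2.31 + 2.22 + 0.92 + 1.74 + 0.61 + 1.59 = 9.39
α = (k/(k−1))·(1 − Σσ²ᵢ/Var(T)) = (6/5)·(1 − 9.39/29.67) = 0.820

Cronbach's alpha = 0.820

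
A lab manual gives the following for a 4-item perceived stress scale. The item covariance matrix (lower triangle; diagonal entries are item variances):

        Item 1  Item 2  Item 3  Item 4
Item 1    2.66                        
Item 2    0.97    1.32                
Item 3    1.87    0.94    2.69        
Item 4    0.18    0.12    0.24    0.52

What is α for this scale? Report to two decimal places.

α = 0.73

ΣVar(i) = 2.66 + 1.32 + 2.69 + 0.52 = 7.19
Sum of the distinct covariances = 4.32
σ²_total = 7.19 + 2 × 4.32 = 15.83
α = (k/(k−1))·(1 − ΣVar(i)/σ²_total) = (4/3)·(1 − 7.19/15.83) = 0.73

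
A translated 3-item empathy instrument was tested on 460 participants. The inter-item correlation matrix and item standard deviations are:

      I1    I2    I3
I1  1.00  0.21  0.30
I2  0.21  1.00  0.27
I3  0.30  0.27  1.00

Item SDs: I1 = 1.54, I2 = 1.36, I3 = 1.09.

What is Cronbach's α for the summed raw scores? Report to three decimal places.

Σσ²ᵢ = 1.54² + 1.36² + 1.09² = 5.4093
Covariances σ_ij = r_ij · s_i · s_j:
  σ(I1,I2) = 0.21 × 1.54 × 1.36 = 0.4398
  σ(I1,I3) = 0.30 × 1.54 × 1.09 = 0.5036
  σ(I2,I3) = 0.27 × 1.36 × 1.09 = 0.4002
σ²_T = Σσ²ᵢ + 2·Σσ_ij = 5.4093 + 2 × 1.3436 = 8.0965
α = (3/2)·(1 − 5.4093/8.0965) = 0.498

α = 0.498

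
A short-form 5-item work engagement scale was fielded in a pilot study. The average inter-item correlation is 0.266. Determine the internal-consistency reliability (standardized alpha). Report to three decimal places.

α = 0.644

Standardized α = k·r̄ / (1 + (k−1)·r̄) = 5 × 0.266 / (1 + 4 × 0.266)
  = 1.3300 / 2.0640 = 0.644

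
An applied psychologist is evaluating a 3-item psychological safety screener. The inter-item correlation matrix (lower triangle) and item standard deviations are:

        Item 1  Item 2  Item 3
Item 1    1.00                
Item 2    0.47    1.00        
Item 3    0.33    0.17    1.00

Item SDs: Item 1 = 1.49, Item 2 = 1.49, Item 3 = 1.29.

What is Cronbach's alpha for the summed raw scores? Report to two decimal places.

Cronbach's alpha = 0.59

Σσ²ᵢ = 1.49² + 1.49² + 1.29² = 6.1043
Covariances σ_ij = r_ij · s_i · s_j:
  σ(Item 1,Item 2) = 0.47 × 1.49 × 1.49 = 1.0434
  σ(Item 1,Item 3) = 0.33 × 1.49 × 1.29 = 0.6343
  σ(Item 2,Item 3) = 0.17 × 1.49 × 1.29 = 0.3268
σ²_T = Σσ²ᵢ + 2·Σσ_ij = 6.1043 + 2 × 2.0045 = 10.1133
α = (3/2)·(1 − 6.1043/10.1133) = 0.59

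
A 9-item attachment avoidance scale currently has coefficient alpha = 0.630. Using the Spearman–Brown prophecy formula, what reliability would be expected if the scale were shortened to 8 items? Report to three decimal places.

Length factor m = 8/9 = 0.8889
α' = m·α / (1 − (1−m)·α)
   = 8/9 × 0.630 / (1 − (1 − 8/9) × 0.630)
   = 0.5600 / 0.9300 = 0.602

predicted reliability = 0.602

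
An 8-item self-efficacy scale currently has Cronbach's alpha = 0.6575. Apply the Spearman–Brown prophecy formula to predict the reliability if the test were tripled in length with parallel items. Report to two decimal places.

Length factor m = 3
α' = m·α / (1 + (m−1)·α)
   = 3 × 0.6575 / (1 + (3 − 1) × 0.6575)
   = 1.9725 / 2.3150 = 0.85

predicted reliability = 0.85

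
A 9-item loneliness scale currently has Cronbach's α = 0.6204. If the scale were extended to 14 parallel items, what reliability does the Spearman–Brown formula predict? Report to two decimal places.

predicted reliability = 0.72

Length factor m = 14/9 = 1.5556
α' = m·α / (1 + (m−1)·α)
   = 14/9 × 0.6204 / (1 + (14/9 − 1) × 0.6204)
   = 0.9651 / 1.3447 = 0.72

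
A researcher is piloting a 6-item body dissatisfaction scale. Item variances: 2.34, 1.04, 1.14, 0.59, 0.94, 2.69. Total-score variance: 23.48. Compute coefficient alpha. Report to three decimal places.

ΣVar(i) = 2.34 + 1.04 + 1.14 + 0.59 + 0.94 + 2.69 = 8.74
α = (k/(k−1))·(1 − ΣVar(i)/σ²_total) = (6/5)·(1 − 8.74/23.48) = 0.753

coefficient alpha = 0.753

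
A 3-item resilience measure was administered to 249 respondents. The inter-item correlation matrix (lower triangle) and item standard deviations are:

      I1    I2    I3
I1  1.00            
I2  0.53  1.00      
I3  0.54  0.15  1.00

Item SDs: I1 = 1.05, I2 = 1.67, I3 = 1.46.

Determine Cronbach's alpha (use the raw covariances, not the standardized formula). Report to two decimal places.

α = 0.62

Σσ²ᵢ = 1.05² + 1.67² + 1.46² = 6.0230
Covariances σ_ij = r_ij · s_i · s_j:
  σ(I1,I2) = 0.53 × 1.05 × 1.67 = 0.9294
  σ(I1,I3) = 0.54 × 1.05 × 1.46 = 0.8278
  σ(I2,I3) = 0.15 × 1.67 × 1.46 = 0.3657
σ²_T = Σσ²ᵢ + 2·Σσ_ij = 6.0230 + 2 × 2.1229 = 10.2688
α = (3/2)·(1 − 6.0230/10.2688) = 0.62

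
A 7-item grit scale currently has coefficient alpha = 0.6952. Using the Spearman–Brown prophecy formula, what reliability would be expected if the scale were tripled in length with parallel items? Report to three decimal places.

predicted reliability = 0.872

Length factor m = 3
α' = m·α / (1 + (m−1)·α)
   = 3 × 0.6952 / (1 + (3 − 1) × 0.6952)
   = 2.0856 / 2.3904 = 0.872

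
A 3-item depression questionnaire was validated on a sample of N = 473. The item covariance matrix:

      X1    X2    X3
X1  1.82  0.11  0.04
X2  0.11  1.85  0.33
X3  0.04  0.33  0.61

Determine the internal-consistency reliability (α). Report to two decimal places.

α = 0.27

Σσ²ᵢ = 1.82 + 1.85 + 0.61 = 4.28
Sum of the distinct covariances = 0.48
σ²_T = 4.28 + 2 × 0.48 = 5.24
α = (k/(k−1))·(1 − Σσ²ᵢ/σ²_T) = (3/2)·(1 − 4.28/5.24) = 0.27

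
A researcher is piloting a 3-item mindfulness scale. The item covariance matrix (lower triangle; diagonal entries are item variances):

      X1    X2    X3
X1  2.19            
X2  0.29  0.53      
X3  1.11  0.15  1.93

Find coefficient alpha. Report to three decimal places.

sum of item variances = 2.19 + 0.53 + 1.93 = 4.65
Σ_{i<j} σ_ij = 1.55
total variance = 4.65 + 2 × 1.55 = 7.75
α = (k/(k−1))·(1 − sum of item variances/total variance) = (3/2)·(1 − 4.65/7.75) = 0.600

α = 0.600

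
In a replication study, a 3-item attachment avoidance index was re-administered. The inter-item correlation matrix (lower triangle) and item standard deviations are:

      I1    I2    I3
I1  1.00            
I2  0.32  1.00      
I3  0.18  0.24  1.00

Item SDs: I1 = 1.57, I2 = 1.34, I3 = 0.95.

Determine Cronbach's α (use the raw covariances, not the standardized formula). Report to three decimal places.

Cronbach's α = 0.489

Σσ²ᵢ = 1.57² + 1.34² + 0.95² = 5.1630
Covariances σ_ij = r_ij · s_i · s_j:
  σ(I1,I2) = 0.32 × 1.57 × 1.34 = 0.6732
  σ(I1,I3) = 0.18 × 1.57 × 0.95 = 0.2685
  σ(I2,I3) = 0.24 × 1.34 × 0.95 = 0.3055
σ²_T = Σσ²ᵢ + 2·Σσ_ij = 5.1630 + 2 × 1.2472 = 7.6574
α = (3/2)·(1 − 5.1630/7.6574) = 0.489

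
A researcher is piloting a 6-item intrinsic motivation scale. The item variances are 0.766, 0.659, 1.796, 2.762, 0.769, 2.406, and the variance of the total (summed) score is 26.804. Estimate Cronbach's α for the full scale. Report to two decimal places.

Σσᵢ² = 0.766 + 0.659 + 1.796 + 2.762 + 0.769 + 2.406 = 9.158
α = (k/(k−1))·(1 − Σσᵢ²/Var(T)) = (6/5)·(1 − 9.158/26.804) = 0.79

Cronbach's α = 0.79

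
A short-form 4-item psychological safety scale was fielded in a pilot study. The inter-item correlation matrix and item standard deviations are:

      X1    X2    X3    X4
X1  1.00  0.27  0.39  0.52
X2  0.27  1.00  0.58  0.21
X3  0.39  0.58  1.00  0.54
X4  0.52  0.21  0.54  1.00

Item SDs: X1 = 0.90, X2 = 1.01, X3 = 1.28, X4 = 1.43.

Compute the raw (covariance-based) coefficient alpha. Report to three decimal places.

Σσ²ᵢ = 0.90² + 1.01² + 1.28² + 1.43² = 5.5134
Covariances σ_ij = r_ij · s_i · s_j:
  σ(X1,X2) = 0.27 × 0.90 × 1.01 = 0.2454
  σ(X1,X3) = 0.39 × 0.90 × 1.28 = 0.4493
  σ(X1,X4) = 0.52 × 0.90 × 1.43 = 0.6692
  σ(X2,X3) = 0.58 × 1.01 × 1.28 = 0.7498
  σ(X2,X4) = 0.21 × 1.01 × 1.43 = 0.3033
  σ(X3,X4) = 0.54 × 1.28 × 1.43 = 0.9884
σ²_T = Σσ²ᵢ + 2·Σσ_ij = 5.5134 + 2 × 3.4054 = 12.3242
α = (4/3)·(1 − 5.5134/12.3242) = 0.737

coefficient alpha = 0.737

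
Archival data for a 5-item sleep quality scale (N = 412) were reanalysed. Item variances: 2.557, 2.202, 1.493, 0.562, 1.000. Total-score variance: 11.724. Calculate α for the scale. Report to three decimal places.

Σσ²ᵢ = 2.557 + 2.202 + 1.493 + 0.562 + 1.000 = 7.814
α = (k/(k−1))·(1 − Σσ²ᵢ/Var(T)) = (5/4)·(1 − 7.814/11.724) = 0.417

α = 0.417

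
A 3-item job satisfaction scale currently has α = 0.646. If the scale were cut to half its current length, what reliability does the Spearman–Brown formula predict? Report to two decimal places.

predicted reliability = 0.48

Length factor m = 1/2
α' = m·α / (1 − (1−m)·α)
   = 1/2 × 0.646 / (1 − (1 − 1/2) × 0.646)
   = 0.3230 / 0.6770 = 0.48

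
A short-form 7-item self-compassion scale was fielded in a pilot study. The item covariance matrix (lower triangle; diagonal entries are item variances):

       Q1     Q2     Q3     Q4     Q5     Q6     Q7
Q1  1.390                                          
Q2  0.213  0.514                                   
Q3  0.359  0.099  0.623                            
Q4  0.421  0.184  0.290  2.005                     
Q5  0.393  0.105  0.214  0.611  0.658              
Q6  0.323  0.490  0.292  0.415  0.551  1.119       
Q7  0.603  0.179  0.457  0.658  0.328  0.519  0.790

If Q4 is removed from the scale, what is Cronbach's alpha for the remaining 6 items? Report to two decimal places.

Remaining items: Q1, Q2, Q3, Q5, Q6, Q7 (k = 6).
Σσᵢ² = 1.390 + 0.514 + 0.623 + 0.658 + 1.119 + 0.790 = 5.094
Var(T) = 5.094 + 2 × 5.125 = 15.344
α (item deleted) = (6/5)·(1 − 5.094/15.344) = 0.80

α = 0.80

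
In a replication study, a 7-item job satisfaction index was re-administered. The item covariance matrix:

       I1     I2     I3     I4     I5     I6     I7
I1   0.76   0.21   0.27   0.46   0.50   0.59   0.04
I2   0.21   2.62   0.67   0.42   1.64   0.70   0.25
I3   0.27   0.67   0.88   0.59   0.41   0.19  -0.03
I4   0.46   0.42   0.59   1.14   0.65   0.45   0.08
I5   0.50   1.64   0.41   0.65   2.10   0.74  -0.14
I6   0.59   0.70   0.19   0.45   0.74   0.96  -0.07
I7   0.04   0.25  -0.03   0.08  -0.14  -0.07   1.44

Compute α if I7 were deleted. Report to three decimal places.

α = 0.801

Remaining items: I1, I2, I3, I4, I5, I6 (k = 6).
Σσ²ᵢ = 0.76 + 2.62 + 0.88 + 1.14 + 2.10 + 0.96 = 8.46
Var(T) = 8.46 + 2 × 8.49 = 25.44
α (item deleted) = (6/5)·(1 − 8.46/25.44) = 0.801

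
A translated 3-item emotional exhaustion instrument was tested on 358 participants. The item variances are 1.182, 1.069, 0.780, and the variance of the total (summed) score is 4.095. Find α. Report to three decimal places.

α = 0.390

ΣVar(i) = 1.182 + 1.069 + 0.780 = 3.031
α = (k/(k−1))·(1 − ΣVar(i)/σ²_total) = (3/2)·(1 − 3.031/4.095) = 0.390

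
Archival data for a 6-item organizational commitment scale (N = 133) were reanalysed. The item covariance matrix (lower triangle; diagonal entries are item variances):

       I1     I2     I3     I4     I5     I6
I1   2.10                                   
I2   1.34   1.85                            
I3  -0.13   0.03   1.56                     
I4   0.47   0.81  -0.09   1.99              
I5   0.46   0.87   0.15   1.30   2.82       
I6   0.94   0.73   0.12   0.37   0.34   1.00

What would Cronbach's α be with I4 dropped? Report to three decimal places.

α = 0.637

Remaining items: I1, I2, I3, I5, I6 (k = 5).
Σσᵢ² = 2.10 + 1.85 + 1.56 + 2.82 + 1.00 = 9.33
Var(T) = 9.33 + 2 × 4.85 = 19.03
α (item deleted) = (5/4)·(1 − 9.33/19.03) = 0.637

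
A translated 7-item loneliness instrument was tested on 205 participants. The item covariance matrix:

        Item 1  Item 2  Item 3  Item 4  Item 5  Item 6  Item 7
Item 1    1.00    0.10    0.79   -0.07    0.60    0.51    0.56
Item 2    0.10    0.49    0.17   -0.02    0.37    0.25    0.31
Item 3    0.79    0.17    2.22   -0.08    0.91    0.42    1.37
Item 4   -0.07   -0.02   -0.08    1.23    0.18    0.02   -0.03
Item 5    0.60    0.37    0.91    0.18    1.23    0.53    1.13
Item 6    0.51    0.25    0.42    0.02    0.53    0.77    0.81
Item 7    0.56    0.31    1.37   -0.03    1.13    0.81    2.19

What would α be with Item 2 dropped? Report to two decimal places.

Remaining items: Item 1, Item 3, Item 4, Item 5, Item 6, Item 7 (k = 6).
Σσᵢ² = 1.00 + 2.22 + 1.23 + 1.23 + 0.77 + 2.19 = 8.64
Var(T) = 8.64 + 2 × 7.65 = 23.94
α (item deleted) = (6/5)·(1 − 8.64/23.94) = 0.77

α = 0.77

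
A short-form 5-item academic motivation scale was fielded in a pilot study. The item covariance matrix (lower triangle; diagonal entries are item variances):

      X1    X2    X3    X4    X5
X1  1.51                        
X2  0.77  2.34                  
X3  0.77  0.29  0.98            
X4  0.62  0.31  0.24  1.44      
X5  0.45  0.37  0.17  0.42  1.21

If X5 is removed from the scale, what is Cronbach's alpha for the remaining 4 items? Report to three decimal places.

Cronbach's alpha = 0.652

Remaining items: X1, X2, X3, X4 (k = 4).
sum of item variances = 1.51 + 2.34 + 0.98 + 1.44 = 6.27
total variance = 6.27 + 2 × 3.00 = 12.27
α (item deleted) = (4/3)·(1 − 6.27/12.27) = 0.652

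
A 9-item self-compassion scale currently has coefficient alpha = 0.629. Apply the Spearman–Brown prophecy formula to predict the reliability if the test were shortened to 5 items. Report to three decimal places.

predicted reliability = 0.485

Length factor m = 5/9 = 0.5556
α' = m·α / (1 − (1−m)·α)
   = 5/9 × 0.629 / (1 − (1 − 5/9) × 0.629)
   = 0.3494 / 0.7204 = 0.485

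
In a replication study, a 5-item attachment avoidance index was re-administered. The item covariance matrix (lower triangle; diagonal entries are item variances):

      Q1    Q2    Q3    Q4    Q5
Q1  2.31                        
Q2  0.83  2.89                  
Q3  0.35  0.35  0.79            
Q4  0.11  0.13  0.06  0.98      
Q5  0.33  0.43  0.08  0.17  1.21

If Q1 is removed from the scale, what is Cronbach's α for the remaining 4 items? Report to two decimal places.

Remaining items: Q2, Q3, Q4, Q5 (k = 4).
ΣVar(i) = 2.89 + 0.79 + 0.98 + 1.21 = 5.87
Var(T) = 5.87 + 2 × 1.22 = 8.31
α (item deleted) = (4/3)·(1 − 5.87/8.31) = 0.39

α = 0.39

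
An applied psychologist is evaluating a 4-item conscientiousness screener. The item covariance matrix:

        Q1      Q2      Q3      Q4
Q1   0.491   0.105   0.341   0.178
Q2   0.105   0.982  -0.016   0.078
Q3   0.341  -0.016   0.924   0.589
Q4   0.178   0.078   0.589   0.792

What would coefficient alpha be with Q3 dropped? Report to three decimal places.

coefficient alpha = 0.363

Remaining items: Q1, Q2, Q4 (k = 3).
sum of item variances = 0.491 + 0.982 + 0.792 = 2.265
σ²_total = 2.265 + 2 × 0.361 = 2.987
α (item deleted) = (3/2)·(1 − 2.265/2.987) = 0.363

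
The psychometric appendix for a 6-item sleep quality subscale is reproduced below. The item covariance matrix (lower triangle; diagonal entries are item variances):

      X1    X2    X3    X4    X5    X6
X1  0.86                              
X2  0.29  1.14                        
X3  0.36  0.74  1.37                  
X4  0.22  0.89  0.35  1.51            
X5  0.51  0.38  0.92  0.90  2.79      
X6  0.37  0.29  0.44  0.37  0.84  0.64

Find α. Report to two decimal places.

α = 0.79

Σσᵢ² = 0.86 + 1.14 + 1.37 + 1.51 + 2.79 + 0.64 = 8.31
Σ_{i<j} σ_ij = 7.87
σ²_T = 8.31 + 2 × 7.87 = 24.05
α = (k/(k−1))·(1 − Σσᵢ²/σ²_T) = (6/5)·(1 − 8.31/24.05) = 0.79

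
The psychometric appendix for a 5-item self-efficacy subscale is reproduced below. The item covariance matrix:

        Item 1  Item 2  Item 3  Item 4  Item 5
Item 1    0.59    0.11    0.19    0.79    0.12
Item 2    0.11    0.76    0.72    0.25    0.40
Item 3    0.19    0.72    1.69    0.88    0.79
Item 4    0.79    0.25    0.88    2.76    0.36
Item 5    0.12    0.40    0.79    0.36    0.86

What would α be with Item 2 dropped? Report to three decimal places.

Remaining items: Item 1, Item 3, Item 4, Item 5 (k = 4).
sum of item variances = 0.59 + 1.69 + 2.76 + 0.86 = 5.90
σ²_T = 5.90 + 2 × 3.13 = 12.16
α (item deleted) = (4/3)·(1 − 5.90/12.16) = 0.686

α = 0.686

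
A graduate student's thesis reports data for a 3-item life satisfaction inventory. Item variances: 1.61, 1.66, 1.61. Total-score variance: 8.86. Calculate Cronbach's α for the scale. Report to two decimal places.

ΣVar(i) = 1.61 + 1.66 + 1.61 = 4.88
α = (k/(k−1))·(1 − ΣVar(i)/σ²_T) = (3/2)·(1 − 4.88/8.86) = 0.67

α = 0.67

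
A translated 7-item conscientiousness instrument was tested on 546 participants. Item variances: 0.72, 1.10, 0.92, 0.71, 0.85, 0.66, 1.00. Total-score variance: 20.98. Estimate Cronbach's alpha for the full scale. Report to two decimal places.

α = 0.84

sum of item variances = 0.72 + 1.10 + 0.92 + 0.71 + 0.85 + 0.66 + 1.00 = 5.96
α = (k/(k−1))·(1 − sum of item variances/σ²_T) = (7/6)·(1 − 5.96/20.98) = 0.84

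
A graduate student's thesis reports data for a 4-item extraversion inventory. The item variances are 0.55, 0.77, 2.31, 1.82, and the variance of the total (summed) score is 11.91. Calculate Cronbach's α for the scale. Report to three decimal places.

Σσᵢ² = 0.55 + 0.77 + 2.31 + 1.82 = 5.45
α = (k/(k−1))·(1 − Σσᵢ²/total variance) = (4/3)·(1 − 5.45/11.91) = 0.723

α = 0.723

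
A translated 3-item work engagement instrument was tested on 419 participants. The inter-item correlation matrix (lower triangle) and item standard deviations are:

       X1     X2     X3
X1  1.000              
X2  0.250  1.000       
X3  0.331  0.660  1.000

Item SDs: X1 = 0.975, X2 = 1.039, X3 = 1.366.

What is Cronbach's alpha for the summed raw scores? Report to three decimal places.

α = 0.684

Σσ²ᵢ = 0.975² + 1.039² + 1.366² = 3.8961
Covariances σ_ij = r_ij · s_i · s_j:
  σ(X1,X2) = 0.250 × 0.975 × 1.039 = 0.2533
  σ(X1,X3) = 0.331 × 0.975 × 1.366 = 0.4408
  σ(X2,X3) = 0.660 × 1.039 × 1.366 = 0.9367
σ²_T = Σσ²ᵢ + 2·Σσ_ij = 3.8961 + 2 × 1.6308 = 7.1577
α = (3/2)·(1 − 3.8961/7.1577) = 0.684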